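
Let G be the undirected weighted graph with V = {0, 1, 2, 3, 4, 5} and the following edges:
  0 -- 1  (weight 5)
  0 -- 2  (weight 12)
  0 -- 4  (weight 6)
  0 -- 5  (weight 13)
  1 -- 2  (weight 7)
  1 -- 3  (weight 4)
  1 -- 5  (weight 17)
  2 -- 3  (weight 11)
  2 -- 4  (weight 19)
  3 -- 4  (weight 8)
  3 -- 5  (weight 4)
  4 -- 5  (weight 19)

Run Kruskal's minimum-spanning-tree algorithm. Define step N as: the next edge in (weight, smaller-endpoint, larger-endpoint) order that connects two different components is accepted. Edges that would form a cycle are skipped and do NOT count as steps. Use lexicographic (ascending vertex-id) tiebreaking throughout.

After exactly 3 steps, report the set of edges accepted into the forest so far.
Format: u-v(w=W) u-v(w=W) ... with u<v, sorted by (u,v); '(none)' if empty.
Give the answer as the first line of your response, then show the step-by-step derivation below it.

0-1(w=5) 1-3(w=4) 3-5(w=4)

step 1: add edge 1-3 (w=4); MST = {1-3(w=4)}
step 2: add edge 3-5 (w=4); MST = {1-3(w=4) 3-5(w=4)}
step 3: add edge 0-1 (w=5); MST = {0-1(w=5) 1-3(w=4) 3-5(w=4)}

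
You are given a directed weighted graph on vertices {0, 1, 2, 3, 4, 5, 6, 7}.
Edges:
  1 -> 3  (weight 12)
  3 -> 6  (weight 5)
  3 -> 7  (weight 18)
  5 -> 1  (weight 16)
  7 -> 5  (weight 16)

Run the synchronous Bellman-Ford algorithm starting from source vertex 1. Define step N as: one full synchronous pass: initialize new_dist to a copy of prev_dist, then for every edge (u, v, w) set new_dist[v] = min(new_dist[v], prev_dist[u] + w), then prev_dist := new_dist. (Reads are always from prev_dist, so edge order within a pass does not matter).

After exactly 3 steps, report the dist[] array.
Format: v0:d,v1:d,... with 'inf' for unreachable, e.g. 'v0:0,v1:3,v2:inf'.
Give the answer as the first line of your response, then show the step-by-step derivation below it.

v0:inf,v1:0,v2:inf,v3:12,v4:inf,v5:46,v6:17,v7:30

step 1: dist = v0:inf,v1:0,v2:inf,v3:12,v4:inf,v5:inf,v6:inf,v7:inf
step 2: dist = v0:inf,v1:0,v2:inf,v3:12,v4:inf,v5:inf,v6:17,v7:30
step 3: dist = v0:inf,v1:0,v2:inf,v3:12,v4:inf,v5:46,v6:17,v7:30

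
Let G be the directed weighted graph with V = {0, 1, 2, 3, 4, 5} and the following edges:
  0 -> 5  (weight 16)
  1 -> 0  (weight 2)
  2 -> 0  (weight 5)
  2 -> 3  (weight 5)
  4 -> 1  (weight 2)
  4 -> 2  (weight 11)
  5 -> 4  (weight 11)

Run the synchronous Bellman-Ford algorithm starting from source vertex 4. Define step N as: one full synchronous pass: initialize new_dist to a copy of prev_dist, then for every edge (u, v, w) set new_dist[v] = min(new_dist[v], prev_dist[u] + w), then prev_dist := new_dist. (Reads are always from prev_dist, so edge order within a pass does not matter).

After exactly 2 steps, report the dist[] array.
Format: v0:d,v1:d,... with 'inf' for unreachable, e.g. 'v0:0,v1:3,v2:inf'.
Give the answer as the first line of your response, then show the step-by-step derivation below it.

v0:4,v1:2,v2:11,v3:16,v4:0,v5:inf

step 1: dist = v0:inf,v1:2,v2:11,v3:inf,v4:0,v5:inf
step 2: dist = v0:4,v1:2,v2:11,v3:16,v4:0,v5:inf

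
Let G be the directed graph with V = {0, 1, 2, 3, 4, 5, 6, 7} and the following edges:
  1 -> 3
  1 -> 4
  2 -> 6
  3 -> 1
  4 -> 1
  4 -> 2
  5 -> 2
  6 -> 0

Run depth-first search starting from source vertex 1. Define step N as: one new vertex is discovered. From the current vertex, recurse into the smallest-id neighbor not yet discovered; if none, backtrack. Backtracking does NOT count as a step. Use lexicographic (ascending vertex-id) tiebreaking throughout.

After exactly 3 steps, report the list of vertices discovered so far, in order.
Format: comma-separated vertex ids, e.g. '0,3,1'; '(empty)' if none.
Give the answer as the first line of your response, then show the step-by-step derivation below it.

1,3,4

step 1: discover 1; path=1; order=1
step 2: discover 3; path=1>3; order=1,3
step 3: discover 4; path=1>4; order=1,3,4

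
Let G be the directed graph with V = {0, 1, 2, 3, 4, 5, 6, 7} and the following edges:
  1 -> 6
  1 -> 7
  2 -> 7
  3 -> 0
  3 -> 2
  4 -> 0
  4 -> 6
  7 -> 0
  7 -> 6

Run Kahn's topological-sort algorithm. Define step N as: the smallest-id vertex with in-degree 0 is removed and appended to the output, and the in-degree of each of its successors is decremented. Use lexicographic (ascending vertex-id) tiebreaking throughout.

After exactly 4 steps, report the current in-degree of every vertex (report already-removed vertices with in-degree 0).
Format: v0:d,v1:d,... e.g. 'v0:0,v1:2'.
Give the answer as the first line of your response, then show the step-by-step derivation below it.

v0:1,v1:0,v2:0,v3:0,v4:0,v5:0,v6:1,v7:0

step 1: output 1; order=[1]; indeg=(3,0,1,0,0,0,2,1)
step 2: output 3; order=[1,3]; indeg=(2,0,0,0,0,0,2,1)
step 3: output 2; order=[1,3,2]; indeg=(2,0,0,0,0,0,2,0)
step 4: output 4; order=[1,3,2,4]; indeg=(1,0,0,0,0,0,1,0)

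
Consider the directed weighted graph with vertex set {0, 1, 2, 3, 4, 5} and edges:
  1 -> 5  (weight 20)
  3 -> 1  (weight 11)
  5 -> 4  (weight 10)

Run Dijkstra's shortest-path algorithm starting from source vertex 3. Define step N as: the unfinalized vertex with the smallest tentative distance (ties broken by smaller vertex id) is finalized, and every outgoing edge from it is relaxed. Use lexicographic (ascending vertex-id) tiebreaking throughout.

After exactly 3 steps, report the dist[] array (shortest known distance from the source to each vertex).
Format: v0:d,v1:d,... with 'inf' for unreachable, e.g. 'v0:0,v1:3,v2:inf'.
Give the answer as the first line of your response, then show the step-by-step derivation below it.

v0:inf,v1:11,v2:inf,v3:0,v4:41,v5:31

step 1: dist = v0:inf,v1:11,v2:inf,v3:0,v4:inf,v5:inf
step 2: dist = v0:inf,v1:11,v2:inf,v3:0,v4:inf,v5:31
step 3: dist = v0:inf,v1:11,v2:inf,v3:0,v4:41,v5:31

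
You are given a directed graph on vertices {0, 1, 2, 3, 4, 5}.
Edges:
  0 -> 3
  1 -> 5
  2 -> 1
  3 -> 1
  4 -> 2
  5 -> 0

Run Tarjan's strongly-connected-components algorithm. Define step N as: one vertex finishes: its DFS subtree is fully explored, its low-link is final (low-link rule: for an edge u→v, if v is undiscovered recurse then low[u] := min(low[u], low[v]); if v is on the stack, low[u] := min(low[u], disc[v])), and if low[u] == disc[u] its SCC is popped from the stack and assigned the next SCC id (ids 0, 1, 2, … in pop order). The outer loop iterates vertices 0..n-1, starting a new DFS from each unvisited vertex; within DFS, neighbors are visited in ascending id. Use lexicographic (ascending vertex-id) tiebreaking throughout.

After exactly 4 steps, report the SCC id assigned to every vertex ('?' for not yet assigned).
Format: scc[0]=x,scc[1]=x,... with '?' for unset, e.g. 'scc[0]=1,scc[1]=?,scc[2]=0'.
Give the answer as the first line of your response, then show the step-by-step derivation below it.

scc[0]=0,scc[1]=0,scc[2]=?,scc[3]=0,scc[4]=?,scc[5]=0

step 1: low=(low[0]=0,low[1]=2,low[2]=?,low[3]=1,low[4]=?,low[5]=0); scc=(scc[0]=?,scc[1]=?,scc[2]=?,scc[3]=?,scc[4]=?,scc[5]=?)
step 2: low=(low[0]=0,low[1]=0,low[2]=?,low[3]=1,low[4]=?,low[5]=0); scc=(scc[0]=?,scc[1]=?,scc[2]=?,scc[3]=?,scc[4]=?,scc[5]=?)
step 3: low=(low[0]=0,low[1]=0,low[2]=?,low[3]=0,low[4]=?,low[5]=0); scc=(scc[0]=?,scc[1]=?,scc[2]=?,scc[3]=?,scc[4]=?,scc[5]=?)
step 4: low=(low[0]=0,low[1]=0,low[2]=?,low[3]=0,low[4]=?,low[5]=0); scc=(scc[0]=0,scc[1]=0,scc[2]=?,scc[3]=0,scc[4]=?,scc[5]=0)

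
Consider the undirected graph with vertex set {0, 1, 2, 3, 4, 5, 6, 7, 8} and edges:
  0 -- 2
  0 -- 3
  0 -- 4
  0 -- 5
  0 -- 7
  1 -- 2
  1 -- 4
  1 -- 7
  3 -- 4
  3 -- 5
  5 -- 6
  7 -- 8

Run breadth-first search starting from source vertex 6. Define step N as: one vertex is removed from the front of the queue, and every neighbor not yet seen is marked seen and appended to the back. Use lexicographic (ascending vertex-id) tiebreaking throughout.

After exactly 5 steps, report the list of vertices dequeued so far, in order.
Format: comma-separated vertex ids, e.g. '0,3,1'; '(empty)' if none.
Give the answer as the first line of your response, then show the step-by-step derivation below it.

6,5,0,3,2

step 1: dequeue 6; queue=[5]; order=6
step 2: dequeue 5; queue=[0,3]; order=6,5
step 3: dequeue 0; queue=[3,2,4,7]; order=6,5,0
step 4: dequeue 3; queue=[2,4,7]; order=6,5,0,3
step 5: dequeue 2; queue=[4,7,1]; order=6,5,0,3,2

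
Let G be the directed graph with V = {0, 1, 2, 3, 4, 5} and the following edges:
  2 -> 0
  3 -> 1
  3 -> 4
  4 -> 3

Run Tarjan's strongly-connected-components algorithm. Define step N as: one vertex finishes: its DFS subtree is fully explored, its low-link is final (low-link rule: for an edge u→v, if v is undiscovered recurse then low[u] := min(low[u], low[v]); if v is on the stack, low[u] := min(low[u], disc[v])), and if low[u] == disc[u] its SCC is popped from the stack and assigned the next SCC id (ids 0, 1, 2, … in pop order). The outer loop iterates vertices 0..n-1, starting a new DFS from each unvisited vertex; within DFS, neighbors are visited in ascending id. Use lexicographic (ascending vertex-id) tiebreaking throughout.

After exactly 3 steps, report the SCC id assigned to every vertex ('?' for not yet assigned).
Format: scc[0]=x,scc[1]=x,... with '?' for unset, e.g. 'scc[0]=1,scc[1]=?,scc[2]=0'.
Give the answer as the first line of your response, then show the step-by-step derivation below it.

scc[0]=0,scc[1]=1,scc[2]=2,scc[3]=?,scc[4]=?,scc[5]=?

step 1: low=(low[0]=0,low[1]=?,low[2]=?,low[3]=?,low[4]=?,low[5]=?); scc=(scc[0]=0,scc[1]=?,scc[2]=?,scc[3]=?,scc[4]=?,scc[5]=?)
step 2: low=(low[0]=0,low[1]=1,low[2]=?,low[3]=?,low[4]=?,low[5]=?); scc=(scc[0]=0,scc[1]=1,scc[2]=?,scc[3]=?,scc[4]=?,scc[5]=?)
step 3: low=(low[0]=0,low[1]=1,low[2]=2,low[3]=?,low[4]=?,low[5]=?); scc=(scc[0]=0,scc[1]=1,scc[2]=2,scc[3]=?,scc[4]=?,scc[5]=?)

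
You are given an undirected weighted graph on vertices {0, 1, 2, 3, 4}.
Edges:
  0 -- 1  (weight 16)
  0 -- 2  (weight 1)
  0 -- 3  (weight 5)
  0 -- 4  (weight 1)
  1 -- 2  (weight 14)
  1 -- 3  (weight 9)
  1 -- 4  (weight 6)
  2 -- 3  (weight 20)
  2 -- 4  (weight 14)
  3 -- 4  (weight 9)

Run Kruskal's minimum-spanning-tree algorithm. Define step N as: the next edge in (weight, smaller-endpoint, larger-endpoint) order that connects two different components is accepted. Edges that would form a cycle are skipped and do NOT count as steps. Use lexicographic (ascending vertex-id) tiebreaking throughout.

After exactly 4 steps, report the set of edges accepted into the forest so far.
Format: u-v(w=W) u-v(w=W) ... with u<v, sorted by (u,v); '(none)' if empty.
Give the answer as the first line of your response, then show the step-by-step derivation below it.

0-2(w=1) 0-3(w=5) 0-4(w=1) 1-4(w=6)

step 1: add edge 0-2 (w=1); MST = {0-2(w=1)}
step 2: add edge 0-4 (w=1); MST = {0-2(w=1) 0-4(w=1)}
step 3: add edge 0-3 (w=5); MST = {0-2(w=1) 0-3(w=5) 0-4(w=1)}
step 4: add edge 1-4 (w=6); MST = {0-2(w=1) 0-3(w=5) 0-4(w=1) 1-4(w=6)}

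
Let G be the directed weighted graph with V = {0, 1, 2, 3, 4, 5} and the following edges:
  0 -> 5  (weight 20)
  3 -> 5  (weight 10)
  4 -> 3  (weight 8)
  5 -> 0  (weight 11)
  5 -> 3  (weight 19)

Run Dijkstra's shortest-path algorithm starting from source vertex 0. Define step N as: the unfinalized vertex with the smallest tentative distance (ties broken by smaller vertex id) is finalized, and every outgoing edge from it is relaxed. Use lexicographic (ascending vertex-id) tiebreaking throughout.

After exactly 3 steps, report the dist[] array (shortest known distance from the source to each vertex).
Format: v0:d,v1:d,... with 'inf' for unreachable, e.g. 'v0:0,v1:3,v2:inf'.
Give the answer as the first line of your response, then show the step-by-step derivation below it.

v0:0,v1:inf,v2:inf,v3:39,v4:inf,v5:20

step 1: dist = v0:0,v1:inf,v2:inf,v3:inf,v4:inf,v5:20
step 2: dist = v0:0,v1:inf,v2:inf,v3:39,v4:inf,v5:20
step 3: dist = v0:0,v1:inf,v2:inf,v3:39,v4:inf,v5:20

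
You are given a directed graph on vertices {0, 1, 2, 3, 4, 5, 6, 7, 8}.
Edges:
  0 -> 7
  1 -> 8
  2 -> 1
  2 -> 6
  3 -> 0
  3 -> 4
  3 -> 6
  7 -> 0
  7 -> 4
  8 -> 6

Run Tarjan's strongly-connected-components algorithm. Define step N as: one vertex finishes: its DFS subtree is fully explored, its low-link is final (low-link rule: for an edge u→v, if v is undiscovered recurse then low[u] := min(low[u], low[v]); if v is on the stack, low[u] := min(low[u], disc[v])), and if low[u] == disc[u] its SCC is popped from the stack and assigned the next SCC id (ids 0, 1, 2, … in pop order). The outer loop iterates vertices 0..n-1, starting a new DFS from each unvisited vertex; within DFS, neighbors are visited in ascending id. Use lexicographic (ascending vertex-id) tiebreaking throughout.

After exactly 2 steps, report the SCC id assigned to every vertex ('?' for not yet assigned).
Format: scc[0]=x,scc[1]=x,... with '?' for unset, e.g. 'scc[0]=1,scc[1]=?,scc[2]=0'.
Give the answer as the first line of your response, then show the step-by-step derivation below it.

scc[0]=?,scc[1]=?,scc[2]=?,scc[3]=?,scc[4]=0,scc[5]=?,scc[6]=?,scc[7]=?,scc[8]=?

step 1: low=(low[0]=0,low[1]=?,low[2]=?,low[3]=?,low[4]=2,low[5]=?,low[6]=?,low[7]=0,low[8]=?); scc=(scc[0]=?,scc[1]=?,scc[2]=?,scc[3]=?,scc[4]=0,scc[5]=?,scc[6]=?,scc[7]=?,scc[8]=?)
step 2: low=(low[0]=0,low[1]=?,low[2]=?,low[3]=?,low[4]=2,low[5]=?,low[6]=?,low[7]=0,low[8]=?); scc=(scc[0]=?,scc[1]=?,scc[2]=?,scc[3]=?,scc[4]=0,scc[5]=?,scc[6]=?,scc[7]=?,scc[8]=?)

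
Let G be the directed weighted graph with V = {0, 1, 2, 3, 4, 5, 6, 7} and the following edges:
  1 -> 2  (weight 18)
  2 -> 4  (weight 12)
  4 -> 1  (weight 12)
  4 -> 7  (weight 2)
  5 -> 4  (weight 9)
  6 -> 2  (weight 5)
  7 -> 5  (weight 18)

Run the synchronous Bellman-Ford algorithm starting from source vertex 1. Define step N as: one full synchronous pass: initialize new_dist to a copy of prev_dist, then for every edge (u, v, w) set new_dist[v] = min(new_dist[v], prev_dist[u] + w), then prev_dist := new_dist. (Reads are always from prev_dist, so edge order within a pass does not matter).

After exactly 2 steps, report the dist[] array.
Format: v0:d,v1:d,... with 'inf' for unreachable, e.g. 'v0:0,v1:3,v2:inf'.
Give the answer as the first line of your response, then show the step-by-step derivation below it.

v0:inf,v1:0,v2:18,v3:inf,v4:30,v5:inf,v6:inf,v7:inf

step 1: dist = v0:inf,v1:0,v2:18,v3:inf,v4:inf,v5:inf,v6:inf,v7:inf
step 2: dist = v0:inf,v1:0,v2:18,v3:inf,v4:30,v5:inf,v6:inf,v7:inf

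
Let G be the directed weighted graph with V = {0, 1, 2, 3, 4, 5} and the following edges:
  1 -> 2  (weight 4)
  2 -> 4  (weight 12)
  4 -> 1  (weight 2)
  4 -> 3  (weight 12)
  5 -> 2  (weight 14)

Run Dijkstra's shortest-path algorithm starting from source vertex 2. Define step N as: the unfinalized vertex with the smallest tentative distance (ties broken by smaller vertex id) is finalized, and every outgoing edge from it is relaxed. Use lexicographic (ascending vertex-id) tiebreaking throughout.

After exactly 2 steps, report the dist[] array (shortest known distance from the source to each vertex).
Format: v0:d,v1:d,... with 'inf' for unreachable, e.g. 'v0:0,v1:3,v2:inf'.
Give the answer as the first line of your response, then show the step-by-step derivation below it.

v0:inf,v1:14,v2:0,v3:24,v4:12,v5:inf

step 1: dist = v0:inf,v1:inf,v2:0,v3:inf,v4:12,v5:inf
step 2: dist = v0:inf,v1:14,v2:0,v3:24,v4:12,v5:inf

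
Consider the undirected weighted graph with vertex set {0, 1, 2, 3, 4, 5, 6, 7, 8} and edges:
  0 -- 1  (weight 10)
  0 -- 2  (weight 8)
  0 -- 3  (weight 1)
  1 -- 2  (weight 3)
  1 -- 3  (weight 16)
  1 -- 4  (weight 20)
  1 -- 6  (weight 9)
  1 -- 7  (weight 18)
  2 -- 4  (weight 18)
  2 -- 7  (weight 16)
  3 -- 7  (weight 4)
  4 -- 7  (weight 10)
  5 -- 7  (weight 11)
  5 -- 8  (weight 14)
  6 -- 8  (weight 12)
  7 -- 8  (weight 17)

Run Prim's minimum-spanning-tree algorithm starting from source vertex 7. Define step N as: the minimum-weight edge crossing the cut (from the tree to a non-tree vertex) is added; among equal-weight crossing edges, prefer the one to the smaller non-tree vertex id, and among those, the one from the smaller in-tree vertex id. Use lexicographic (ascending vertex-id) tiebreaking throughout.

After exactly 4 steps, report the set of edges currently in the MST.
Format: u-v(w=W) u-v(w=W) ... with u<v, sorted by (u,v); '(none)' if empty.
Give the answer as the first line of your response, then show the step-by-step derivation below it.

0-2(w=8) 0-3(w=1) 1-2(w=3) 3-7(w=4)

step 1: add edge 3-7 (w=4); MST = {3-7(w=4)}
step 2: add edge 0-3 (w=1); MST = {0-3(w=1) 3-7(w=4)}
step 3: add edge 0-2 (w=8); MST = {0-2(w=8) 0-3(w=1) 3-7(w=4)}
step 4: add edge 1-2 (w=3); MST = {0-2(w=8) 0-3(w=1) 1-2(w=3) 3-7(w=4)}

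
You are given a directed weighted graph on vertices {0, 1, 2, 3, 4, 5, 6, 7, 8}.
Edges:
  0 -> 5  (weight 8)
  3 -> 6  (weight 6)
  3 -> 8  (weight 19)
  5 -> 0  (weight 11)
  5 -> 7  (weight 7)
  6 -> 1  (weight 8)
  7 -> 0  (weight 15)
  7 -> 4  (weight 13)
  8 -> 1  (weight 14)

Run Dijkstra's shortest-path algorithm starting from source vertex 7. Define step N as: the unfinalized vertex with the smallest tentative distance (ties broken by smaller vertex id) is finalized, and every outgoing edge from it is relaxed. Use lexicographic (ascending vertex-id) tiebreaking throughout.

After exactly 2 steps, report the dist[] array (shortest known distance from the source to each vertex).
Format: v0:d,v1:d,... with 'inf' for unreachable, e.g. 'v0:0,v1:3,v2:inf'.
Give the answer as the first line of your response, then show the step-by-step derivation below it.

v0:15,v1:inf,v2:inf,v3:inf,v4:13,v5:inf,v6:inf,v7:0,v8:inf

step 1: dist = v0:15,v1:inf,v2:inf,v3:inf,v4:13,v5:inf,v6:inf,v7:0,v8:inf
step 2: dist = v0:15,v1:inf,v2:inf,v3:inf,v4:13,v5:inf,v6:inf,v7:0,v8:inf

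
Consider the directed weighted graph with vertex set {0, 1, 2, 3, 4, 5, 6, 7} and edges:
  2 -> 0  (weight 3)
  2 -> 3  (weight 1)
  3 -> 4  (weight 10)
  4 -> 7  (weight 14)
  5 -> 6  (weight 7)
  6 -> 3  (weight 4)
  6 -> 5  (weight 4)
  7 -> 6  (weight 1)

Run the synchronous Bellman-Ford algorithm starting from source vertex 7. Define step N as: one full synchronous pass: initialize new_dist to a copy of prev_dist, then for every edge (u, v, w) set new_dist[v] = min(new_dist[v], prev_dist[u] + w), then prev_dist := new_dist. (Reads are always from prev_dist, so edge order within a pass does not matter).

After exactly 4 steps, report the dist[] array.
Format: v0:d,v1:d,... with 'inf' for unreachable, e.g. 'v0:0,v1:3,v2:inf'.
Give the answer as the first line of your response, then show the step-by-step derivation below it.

v0:inf,v1:inf,v2:inf,v3:5,v4:15,v5:5,v6:1,v7:0

step 1: dist = v0:inf,v1:inf,v2:inf,v3:inf,v4:inf,v5:inf,v6:1,v7:0
step 2: dist = v0:inf,v1:inf,v2:inf,v3:5,v4:inf,v5:5,v6:1,v7:0
step 3: dist = v0:inf,v1:inf,v2:inf,v3:5,v4:15,v5:5,v6:1,v7:0
step 4: dist = v0:inf,v1:inf,v2:inf,v3:5,v4:15,v5:5,v6:1,v7:0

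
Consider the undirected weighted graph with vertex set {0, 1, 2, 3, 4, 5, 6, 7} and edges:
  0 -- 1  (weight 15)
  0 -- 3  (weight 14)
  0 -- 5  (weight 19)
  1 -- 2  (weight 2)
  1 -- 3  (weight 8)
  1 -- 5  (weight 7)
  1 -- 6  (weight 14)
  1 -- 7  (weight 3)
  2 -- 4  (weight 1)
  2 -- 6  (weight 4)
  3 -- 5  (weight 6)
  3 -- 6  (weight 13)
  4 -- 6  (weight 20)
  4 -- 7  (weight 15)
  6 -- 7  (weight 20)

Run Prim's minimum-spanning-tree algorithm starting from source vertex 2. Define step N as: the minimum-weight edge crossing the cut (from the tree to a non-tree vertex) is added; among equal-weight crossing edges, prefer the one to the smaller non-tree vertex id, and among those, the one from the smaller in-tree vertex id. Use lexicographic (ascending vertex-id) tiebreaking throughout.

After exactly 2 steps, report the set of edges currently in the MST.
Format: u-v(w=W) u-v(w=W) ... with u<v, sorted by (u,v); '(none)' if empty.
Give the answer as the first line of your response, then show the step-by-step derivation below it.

1-2(w=2) 2-4(w=1)

step 1: add edge 2-4 (w=1); MST = {2-4(w=1)}
step 2: add edge 1-2 (w=2); MST = {1-2(w=2) 2-4(w=1)}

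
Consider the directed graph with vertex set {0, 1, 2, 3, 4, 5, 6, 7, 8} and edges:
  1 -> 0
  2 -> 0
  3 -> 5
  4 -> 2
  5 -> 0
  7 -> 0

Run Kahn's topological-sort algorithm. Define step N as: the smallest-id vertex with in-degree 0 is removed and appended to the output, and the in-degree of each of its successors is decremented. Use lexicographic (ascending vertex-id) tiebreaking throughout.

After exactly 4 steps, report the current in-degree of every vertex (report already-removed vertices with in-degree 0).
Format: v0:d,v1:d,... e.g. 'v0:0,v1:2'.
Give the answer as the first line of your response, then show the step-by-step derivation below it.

v0:2,v1:0,v2:0,v3:0,v4:0,v5:0,v6:0,v7:0,v8:0

step 1: output 1; order=[1]; indeg=(3,0,1,0,0,1,0,0,0)
step 2: output 3; order=[1,3]; indeg=(3,0,1,0,0,0,0,0,0)
step 3: output 4; order=[1,3,4]; indeg=(3,0,0,0,0,0,0,0,0)
step 4: output 2; order=[1,3,4,2]; indeg=(2,0,0,0,0,0,0,0,0)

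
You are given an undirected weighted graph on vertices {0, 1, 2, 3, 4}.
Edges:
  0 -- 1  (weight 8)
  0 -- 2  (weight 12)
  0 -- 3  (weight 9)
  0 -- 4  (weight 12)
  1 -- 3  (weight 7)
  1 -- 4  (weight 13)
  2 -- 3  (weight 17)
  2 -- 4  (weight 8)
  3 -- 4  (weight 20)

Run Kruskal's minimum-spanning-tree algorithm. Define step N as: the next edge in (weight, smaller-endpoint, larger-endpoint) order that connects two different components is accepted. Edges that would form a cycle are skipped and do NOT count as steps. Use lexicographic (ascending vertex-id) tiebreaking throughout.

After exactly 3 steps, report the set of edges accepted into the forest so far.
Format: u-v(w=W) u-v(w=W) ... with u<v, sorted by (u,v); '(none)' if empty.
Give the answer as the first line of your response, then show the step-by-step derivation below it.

0-1(w=8) 1-3(w=7) 2-4(w=8)

step 1: add edge 1-3 (w=7); MST = {1-3(w=7)}
step 2: add edge 0-1 (w=8); MST = {0-1(w=8) 1-3(w=7)}
step 3: add edge 2-4 (w=8); MST = {0-1(w=8) 1-3(w=7) 2-4(w=8)}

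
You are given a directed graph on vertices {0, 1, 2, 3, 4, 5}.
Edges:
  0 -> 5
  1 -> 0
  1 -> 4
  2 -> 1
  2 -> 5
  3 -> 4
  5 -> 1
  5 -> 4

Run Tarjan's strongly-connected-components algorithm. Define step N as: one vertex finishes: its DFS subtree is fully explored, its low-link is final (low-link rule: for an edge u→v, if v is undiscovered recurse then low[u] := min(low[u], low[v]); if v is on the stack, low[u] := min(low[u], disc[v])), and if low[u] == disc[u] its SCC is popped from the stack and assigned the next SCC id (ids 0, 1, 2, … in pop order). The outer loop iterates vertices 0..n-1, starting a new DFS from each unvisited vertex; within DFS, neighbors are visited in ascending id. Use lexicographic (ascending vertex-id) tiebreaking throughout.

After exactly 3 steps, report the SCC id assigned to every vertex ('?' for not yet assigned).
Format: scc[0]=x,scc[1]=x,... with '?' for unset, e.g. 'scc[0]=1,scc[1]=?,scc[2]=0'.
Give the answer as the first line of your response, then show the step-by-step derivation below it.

scc[0]=?,scc[1]=?,scc[2]=?,scc[3]=?,scc[4]=0,scc[5]=?

step 1: low=(low[0]=0,low[1]=0,low[2]=?,low[3]=?,low[4]=3,low[5]=1); scc=(scc[0]=?,scc[1]=?,scc[2]=?,scc[3]=?,scc[4]=0,scc[5]=?)
step 2: low=(low[0]=0,low[1]=0,low[2]=?,low[3]=?,low[4]=3,low[5]=1); scc=(scc[0]=?,scc[1]=?,scc[2]=?,scc[3]=?,scc[4]=0,scc[5]=?)
step 3: low=(low[0]=0,low[1]=0,low[2]=?,low[3]=?,low[4]=3,low[5]=0); scc=(scc[0]=?,scc[1]=?,scc[2]=?,scc[3]=?,scc[4]=0,scc[5]=?)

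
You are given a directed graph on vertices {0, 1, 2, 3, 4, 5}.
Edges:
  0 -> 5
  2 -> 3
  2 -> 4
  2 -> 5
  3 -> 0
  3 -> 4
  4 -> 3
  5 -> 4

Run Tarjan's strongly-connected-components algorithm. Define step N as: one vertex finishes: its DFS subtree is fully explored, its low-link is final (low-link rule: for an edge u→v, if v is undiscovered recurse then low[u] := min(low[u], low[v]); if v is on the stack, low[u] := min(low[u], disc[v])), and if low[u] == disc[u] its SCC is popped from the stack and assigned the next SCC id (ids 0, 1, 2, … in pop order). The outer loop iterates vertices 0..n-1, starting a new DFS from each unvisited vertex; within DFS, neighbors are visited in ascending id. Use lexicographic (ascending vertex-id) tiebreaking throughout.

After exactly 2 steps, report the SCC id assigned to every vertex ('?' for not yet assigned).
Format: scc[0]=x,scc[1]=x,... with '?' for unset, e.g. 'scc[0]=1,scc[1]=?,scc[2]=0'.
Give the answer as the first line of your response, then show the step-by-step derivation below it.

scc[0]=?,scc[1]=?,scc[2]=?,scc[3]=?,scc[4]=?,scc[5]=?

step 1: low=(low[0]=0,low[1]=?,low[2]=?,low[3]=0,low[4]=2,low[5]=1); scc=(scc[0]=?,scc[1]=?,scc[2]=?,scc[3]=?,scc[4]=?,scc[5]=?)
step 2: low=(low[0]=0,low[1]=?,low[2]=?,low[3]=0,low[4]=0,low[5]=1); scc=(scc[0]=?,scc[1]=?,scc[2]=?,scc[3]=?,scc[4]=?,scc[5]=?)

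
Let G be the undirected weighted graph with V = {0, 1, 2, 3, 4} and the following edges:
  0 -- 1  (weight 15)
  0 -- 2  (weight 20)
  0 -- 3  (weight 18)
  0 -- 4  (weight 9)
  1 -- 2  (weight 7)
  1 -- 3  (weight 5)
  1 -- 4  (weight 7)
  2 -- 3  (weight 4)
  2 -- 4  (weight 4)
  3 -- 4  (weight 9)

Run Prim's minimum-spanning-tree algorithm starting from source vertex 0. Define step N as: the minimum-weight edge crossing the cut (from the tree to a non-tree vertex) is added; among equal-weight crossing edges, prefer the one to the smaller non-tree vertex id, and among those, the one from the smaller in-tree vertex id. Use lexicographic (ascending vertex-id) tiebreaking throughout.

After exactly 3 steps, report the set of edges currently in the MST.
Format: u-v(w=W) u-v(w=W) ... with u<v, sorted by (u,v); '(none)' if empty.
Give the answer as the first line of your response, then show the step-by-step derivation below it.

0-4(w=9) 2-3(w=4) 2-4(w=4)

step 1: add edge 0-4 (w=9); MST = {0-4(w=9)}
step 2: add edge 2-4 (w=4); MST = {0-4(w=9) 2-4(w=4)}
step 3: add edge 2-3 (w=4); MST = {0-4(w=9) 2-3(w=4) 2-4(w=4)}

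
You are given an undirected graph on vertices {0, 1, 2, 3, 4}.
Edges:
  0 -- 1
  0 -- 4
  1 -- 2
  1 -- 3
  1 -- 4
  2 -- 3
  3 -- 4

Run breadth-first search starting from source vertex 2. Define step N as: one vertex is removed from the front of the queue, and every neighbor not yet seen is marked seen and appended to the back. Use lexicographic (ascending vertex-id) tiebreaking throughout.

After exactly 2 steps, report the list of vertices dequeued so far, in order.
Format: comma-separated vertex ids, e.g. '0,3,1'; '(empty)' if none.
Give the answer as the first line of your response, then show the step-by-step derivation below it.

2,1

step 1: dequeue 2; queue=[1,3]; order=2
step 2: dequeue 1; queue=[3,0,4]; order=2,1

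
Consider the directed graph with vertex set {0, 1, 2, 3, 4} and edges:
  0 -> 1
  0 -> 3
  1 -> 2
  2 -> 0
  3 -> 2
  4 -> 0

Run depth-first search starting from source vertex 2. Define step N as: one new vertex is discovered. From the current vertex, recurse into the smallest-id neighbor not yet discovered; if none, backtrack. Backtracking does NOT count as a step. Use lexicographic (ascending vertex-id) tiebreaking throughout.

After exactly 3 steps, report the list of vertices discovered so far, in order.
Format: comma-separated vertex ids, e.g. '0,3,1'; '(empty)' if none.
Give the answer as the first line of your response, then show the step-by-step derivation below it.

2,0,1

step 1: discover 2; path=2; order=2
step 2: discover 0; path=2>0; order=2,0
step 3: discover 1; path=2>0>1; order=2,0,1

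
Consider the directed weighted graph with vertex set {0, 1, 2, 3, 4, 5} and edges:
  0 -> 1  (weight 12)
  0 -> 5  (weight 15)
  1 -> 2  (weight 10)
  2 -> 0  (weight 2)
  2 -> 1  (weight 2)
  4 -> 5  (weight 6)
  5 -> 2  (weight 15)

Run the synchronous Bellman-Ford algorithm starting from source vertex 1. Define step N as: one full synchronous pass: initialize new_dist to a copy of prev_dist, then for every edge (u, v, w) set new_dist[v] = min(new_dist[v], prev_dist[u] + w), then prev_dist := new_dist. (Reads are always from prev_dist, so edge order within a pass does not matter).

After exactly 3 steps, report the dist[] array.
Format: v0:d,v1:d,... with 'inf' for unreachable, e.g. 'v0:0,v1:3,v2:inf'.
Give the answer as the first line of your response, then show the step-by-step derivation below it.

v0:12,v1:0,v2:10,v3:inf,v4:inf,v5:27

step 1: dist = v0:inf,v1:0,v2:10,v3:inf,v4:inf,v5:inf
step 2: dist = v0:12,v1:0,v2:10,v3:inf,v4:inf,v5:inf
step 3: dist = v0:12,v1:0,v2:10,v3:inf,v4:inf,v5:27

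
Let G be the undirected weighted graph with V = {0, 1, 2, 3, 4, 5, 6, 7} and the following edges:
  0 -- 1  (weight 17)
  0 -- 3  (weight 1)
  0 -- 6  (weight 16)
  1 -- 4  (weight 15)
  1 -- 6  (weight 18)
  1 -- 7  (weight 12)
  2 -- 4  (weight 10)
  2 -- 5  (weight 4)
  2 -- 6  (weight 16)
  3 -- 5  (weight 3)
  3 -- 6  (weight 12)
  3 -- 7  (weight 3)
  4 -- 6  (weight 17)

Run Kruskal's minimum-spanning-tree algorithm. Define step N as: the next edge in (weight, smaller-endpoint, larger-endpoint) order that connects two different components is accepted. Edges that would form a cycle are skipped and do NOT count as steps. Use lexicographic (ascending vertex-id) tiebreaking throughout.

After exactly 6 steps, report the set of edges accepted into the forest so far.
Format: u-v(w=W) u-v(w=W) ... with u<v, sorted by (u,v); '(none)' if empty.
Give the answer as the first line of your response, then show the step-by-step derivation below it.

0-3(w=1) 1-7(w=12) 2-4(w=10) 2-5(w=4) 3-5(w=3) 3-7(w=3)

step 1: add edge 0-3 (w=1); MST = {0-3(w=1)}
step 2: add edge 3-5 (w=3); MST = {0-3(w=1) 3-5(w=3)}
step 3: add edge 3-7 (w=3); MST = {0-3(w=1) 3-5(w=3) 3-7(w=3)}
step 4: add edge 2-5 (w=4); MST = {0-3(w=1) 2-5(w=4) 3-5(w=3) 3-7(w=3)}
step 5: add edge 2-4 (w=10); MST = {0-3(w=1) 2-4(w=10) 2-5(w=4) 3-5(w=3) 3-7(w=3)}
step 6: add edge 1-7 (w=12); MST = {0-3(w=1) 1-7(w=12) 2-4(w=10) 2-5(w=4) 3-5(w=3) 3-7(w=3)}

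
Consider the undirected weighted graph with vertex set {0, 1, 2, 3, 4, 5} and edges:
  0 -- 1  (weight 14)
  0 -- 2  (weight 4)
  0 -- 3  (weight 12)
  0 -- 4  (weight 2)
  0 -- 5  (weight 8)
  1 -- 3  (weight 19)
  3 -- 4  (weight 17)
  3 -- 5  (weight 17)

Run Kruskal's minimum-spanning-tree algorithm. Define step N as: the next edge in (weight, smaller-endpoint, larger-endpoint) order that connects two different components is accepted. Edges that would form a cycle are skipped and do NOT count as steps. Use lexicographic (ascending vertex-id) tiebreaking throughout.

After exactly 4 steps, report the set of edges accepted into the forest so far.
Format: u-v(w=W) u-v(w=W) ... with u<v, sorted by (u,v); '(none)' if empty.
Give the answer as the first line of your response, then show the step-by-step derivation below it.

0-2(w=4) 0-3(w=12) 0-4(w=2) 0-5(w=8)

step 1: add edge 0-4 (w=2); MST = {0-4(w=2)}
step 2: add edge 0-2 (w=4); MST = {0-2(w=4) 0-4(w=2)}
step 3: add edge 0-5 (w=8); MST = {0-2(w=4) 0-4(w=2) 0-5(w=8)}
step 4: add edge 0-3 (w=12); MST = {0-2(w=4) 0-3(w=12) 0-4(w=2) 0-5(w=8)}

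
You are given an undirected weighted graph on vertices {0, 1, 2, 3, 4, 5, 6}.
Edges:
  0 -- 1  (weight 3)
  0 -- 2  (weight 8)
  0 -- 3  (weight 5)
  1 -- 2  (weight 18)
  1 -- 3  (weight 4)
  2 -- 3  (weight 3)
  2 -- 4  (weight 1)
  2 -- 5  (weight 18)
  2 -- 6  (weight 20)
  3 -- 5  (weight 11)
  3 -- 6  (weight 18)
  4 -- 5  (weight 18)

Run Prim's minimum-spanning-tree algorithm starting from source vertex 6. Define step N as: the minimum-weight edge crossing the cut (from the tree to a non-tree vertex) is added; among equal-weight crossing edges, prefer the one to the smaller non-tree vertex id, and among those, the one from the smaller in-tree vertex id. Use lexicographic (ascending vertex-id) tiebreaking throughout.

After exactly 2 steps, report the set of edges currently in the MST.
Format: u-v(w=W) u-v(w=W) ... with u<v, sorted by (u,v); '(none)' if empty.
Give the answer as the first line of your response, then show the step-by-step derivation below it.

2-3(w=3) 3-6(w=18)

step 1: add edge 3-6 (w=18); MST = {3-6(w=18)}
step 2: add edge 2-3 (w=3); MST = {2-3(w=3) 3-6(w=18)}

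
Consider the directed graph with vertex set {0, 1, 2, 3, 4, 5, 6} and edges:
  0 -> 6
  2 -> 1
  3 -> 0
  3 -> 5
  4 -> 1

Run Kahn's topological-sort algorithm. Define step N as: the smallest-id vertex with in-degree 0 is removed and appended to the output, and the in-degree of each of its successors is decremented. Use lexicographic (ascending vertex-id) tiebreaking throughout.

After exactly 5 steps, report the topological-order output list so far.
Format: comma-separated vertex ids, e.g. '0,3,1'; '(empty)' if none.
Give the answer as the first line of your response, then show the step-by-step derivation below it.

2,3,0,4,1

step 1: output 2; order=[2]; indeg=(1,1,0,0,0,1,1)
step 2: output 3; order=[2,3]; indeg=(0,1,0,0,0,0,1)
step 3: output 0; order=[2,3,0]; indeg=(0,1,0,0,0,0,0)
step 4: output 4; order=[2,3,0,4]; indeg=(0,0,0,0,0,0,0)
step 5: output 1; order=[2,3,0,4,1]; indeg=(0,0,0,0,0,0,0)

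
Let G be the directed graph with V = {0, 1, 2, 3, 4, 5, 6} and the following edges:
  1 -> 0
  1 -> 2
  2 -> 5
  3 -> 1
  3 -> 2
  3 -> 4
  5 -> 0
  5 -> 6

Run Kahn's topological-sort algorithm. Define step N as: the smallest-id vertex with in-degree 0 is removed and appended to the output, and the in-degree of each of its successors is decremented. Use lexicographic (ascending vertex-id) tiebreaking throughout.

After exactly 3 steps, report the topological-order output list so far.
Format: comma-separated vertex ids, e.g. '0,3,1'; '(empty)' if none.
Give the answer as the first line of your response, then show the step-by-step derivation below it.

3,1,2

step 1: output 3; order=[3]; indeg=(2,0,1,0,0,1,1)
step 2: output 1; order=[3,1]; indeg=(1,0,0,0,0,1,1)
step 3: output 2; order=[3,1,2]; indeg=(1,0,0,0,0,0,1)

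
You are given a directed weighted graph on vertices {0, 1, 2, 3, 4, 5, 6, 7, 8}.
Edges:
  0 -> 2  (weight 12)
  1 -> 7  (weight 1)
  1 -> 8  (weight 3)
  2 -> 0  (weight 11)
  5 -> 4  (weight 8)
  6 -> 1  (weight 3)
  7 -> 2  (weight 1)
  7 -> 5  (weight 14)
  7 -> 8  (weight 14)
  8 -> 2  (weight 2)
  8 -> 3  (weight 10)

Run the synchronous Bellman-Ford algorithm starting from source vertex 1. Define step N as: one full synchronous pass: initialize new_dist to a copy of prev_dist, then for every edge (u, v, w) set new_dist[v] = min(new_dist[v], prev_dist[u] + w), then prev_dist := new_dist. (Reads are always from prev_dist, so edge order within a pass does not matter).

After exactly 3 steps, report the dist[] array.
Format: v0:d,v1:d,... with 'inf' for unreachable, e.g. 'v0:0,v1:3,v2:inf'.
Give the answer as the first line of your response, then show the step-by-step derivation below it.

v0:13,v1:0,v2:2,v3:13,v4:23,v5:15,v6:inf,v7:1,v8:3

step 1: dist = v0:inf,v1:0,v2:inf,v3:inf,v4:inf,v5:inf,v6:inf,v7:1,v8:3
step 2: dist = v0:inf,v1:0,v2:2,v3:13,v4:inf,v5:15,v6:inf,v7:1,v8:3
step 3: dist = v0:13,v1:0,v2:2,v3:13,v4:23,v5:15,v6:inf,v7:1,v8:3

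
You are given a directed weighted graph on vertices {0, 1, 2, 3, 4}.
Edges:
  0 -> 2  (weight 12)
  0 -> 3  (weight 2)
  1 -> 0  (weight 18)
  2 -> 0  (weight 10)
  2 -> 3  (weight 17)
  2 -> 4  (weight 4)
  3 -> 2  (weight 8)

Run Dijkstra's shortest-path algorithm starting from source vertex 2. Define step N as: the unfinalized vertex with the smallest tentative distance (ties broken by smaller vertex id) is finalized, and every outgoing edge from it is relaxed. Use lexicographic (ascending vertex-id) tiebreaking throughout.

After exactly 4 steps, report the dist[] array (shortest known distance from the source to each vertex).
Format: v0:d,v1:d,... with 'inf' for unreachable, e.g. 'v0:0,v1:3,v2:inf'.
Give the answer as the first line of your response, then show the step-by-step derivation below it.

v0:10,v1:inf,v2:0,v3:12,v4:4

step 1: dist = v0:10,v1:inf,v2:0,v3:17,v4:4
step 2: dist = v0:10,v1:inf,v2:0,v3:17,v4:4
step 3: dist = v0:10,v1:inf,v2:0,v3:12,v4:4
step 4: dist = v0:10,v1:inf,v2:0,v3:12,v4:4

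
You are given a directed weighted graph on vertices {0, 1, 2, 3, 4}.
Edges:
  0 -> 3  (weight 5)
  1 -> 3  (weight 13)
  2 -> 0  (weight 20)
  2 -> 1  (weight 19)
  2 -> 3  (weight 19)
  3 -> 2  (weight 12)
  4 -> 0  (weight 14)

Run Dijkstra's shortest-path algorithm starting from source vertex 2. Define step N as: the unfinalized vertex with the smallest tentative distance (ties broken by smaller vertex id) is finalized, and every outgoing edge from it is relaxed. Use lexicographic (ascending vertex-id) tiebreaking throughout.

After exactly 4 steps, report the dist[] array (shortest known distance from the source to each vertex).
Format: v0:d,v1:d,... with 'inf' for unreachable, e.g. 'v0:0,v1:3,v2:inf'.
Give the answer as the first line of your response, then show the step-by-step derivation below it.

v0:20,v1:19,v2:0,v3:19,v4:inf

step 1: dist = v0:20,v1:19,v2:0,v3:19,v4:inf
step 2: dist = v0:20,v1:19,v2:0,v3:19,v4:inf
step 3: dist = v0:20,v1:19,v2:0,v3:19,v4:inf
step 4: dist = v0:20,v1:19,v2:0,v3:19,v4:inf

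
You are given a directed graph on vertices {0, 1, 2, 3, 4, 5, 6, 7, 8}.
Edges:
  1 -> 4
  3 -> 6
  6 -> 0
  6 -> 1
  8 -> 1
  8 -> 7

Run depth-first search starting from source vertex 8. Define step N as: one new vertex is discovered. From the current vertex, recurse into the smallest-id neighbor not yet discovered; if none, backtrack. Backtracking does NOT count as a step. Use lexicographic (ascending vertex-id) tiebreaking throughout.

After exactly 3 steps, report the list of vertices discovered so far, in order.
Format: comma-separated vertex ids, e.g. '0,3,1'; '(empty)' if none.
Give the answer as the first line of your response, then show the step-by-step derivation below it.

8,1,4

step 1: discover 8; path=8; order=8
step 2: discover 1; path=8>1; order=8,1
step 3: discover 4; path=8>1>4; order=8,1,4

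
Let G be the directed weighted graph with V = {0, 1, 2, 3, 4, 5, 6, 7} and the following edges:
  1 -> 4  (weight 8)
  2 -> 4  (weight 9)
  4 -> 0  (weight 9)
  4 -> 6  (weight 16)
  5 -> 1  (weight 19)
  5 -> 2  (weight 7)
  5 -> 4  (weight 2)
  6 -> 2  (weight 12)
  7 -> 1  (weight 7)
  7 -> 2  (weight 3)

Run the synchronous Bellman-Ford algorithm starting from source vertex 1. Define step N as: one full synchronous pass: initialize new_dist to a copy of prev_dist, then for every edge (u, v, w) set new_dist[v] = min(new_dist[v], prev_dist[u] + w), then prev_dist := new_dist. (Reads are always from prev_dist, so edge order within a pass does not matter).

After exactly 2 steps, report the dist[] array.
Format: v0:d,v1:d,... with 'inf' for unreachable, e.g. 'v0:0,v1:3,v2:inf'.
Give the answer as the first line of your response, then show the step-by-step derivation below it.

v0:17,v1:0,v2:inf,v3:inf,v4:8,v5:inf,v6:24,v7:inf

step 1: dist = v0:inf,v1:0,v2:inf,v3:inf,v4:8,v5:inf,v6:inf,v7:inf
step 2: dist = v0:17,v1:0,v2:inf,v3:inf,v4:8,v5:inf,v6:24,v7:inf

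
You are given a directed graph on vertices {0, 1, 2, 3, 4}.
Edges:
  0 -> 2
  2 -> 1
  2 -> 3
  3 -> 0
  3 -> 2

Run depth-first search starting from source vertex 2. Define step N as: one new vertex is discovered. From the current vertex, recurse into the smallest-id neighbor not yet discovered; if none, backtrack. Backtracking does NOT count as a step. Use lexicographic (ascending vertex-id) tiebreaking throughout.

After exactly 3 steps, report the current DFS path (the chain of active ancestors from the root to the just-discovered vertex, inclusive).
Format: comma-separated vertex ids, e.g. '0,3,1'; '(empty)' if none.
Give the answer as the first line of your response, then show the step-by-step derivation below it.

2,3

step 1: discover 2; path=2; order=2
step 2: discover 1; path=2>1; order=2,1
step 3: discover 3; path=2>3; order=2,1,3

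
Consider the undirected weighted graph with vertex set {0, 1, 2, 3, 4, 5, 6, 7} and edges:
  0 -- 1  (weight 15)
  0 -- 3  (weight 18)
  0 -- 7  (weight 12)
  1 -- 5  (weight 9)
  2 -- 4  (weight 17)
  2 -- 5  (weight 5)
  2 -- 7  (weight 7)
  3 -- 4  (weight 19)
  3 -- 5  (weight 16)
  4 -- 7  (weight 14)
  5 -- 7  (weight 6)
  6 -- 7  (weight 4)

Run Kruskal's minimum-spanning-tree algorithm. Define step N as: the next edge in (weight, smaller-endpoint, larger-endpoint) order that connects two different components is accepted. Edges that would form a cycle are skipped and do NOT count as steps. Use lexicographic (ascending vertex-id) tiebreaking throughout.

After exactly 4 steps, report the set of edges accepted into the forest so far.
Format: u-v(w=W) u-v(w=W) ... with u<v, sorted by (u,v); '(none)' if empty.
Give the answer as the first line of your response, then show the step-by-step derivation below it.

1-5(w=9) 2-5(w=5) 5-7(w=6) 6-7(w=4)

step 1: add edge 6-7 (w=4); MST = {6-7(w=4)}
step 2: add edge 2-5 (w=5); MST = {2-5(w=5) 6-7(w=4)}
step 3: add edge 5-7 (w=6); MST = {2-5(w=5) 5-7(w=6) 6-7(w=4)}
step 4: add edge 1-5 (w=9); MST = {1-5(w=9) 2-5(w=5) 5-7(w=6) 6-7(w=4)}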